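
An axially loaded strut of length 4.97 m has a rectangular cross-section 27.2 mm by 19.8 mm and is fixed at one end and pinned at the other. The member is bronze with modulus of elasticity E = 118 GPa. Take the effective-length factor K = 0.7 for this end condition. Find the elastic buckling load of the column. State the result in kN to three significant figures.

P_cr ≈ 1.69 kN

Buckling occurs about the weak axis: I_min = h·b³/12 with b = 19.8 mm (the shorter side).
I_min = 27.2×19.8³/12 = 1.759×10^4 mm⁴
I = 1.759×10^4 mm⁴ = 1.759×10^-8 m⁴
Effective length L_e = K·L = 0.7 × 4.97 = 3.479 m
P_cr = π²EI / L_e² = π² × 118×10⁹ × 1.759×10^-8 / 3.479² = 1.693×10^3 N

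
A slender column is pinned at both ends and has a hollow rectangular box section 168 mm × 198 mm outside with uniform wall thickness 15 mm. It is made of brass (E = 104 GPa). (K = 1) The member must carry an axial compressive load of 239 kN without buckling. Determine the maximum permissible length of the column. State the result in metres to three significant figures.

Inner dimensions: h_i = 198 − 2×15 = 168.0 mm, b_i = 168 − 2×15 = 138.0 mm
Weak-axis I_min = (h_o·b_o³ − h_i·b_i³)/12 with b_o = 168, b_i = 138.0 mm (shorter outer/inner sides).
I_min = (198×168³ − 168.0×138.0³)/12 = 4.144×10^7 mm⁴
I = 4.144×10^-5 m⁴
At the buckling limit P_cr = P = 2.390×10^5 N
From P_cr = π²EI/(K·L)²:  L = (1/K)·√(π²EI/P_cr) = (1/1)·√(π²×1.04×10^11×4.144×10^-5/2.390×10^5)
L = 13.3 m

L_max ≈ 13.3 m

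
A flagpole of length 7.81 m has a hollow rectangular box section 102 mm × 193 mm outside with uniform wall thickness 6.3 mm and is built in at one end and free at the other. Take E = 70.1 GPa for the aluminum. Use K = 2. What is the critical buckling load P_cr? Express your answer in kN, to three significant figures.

Inner dimensions: h_i = 193 − 2×6.3 = 180.4 mm, b_i = 102 − 2×6.3 = 89.40 mm
Weak-axis I_min = (h_o·b_o³ − h_i·b_i³)/12 with b_o = 102, b_i = 89.40 mm (shorter outer/inner sides).
I_min = (193×102³ − 180.4×89.40³)/12 = 6.326×10^6 mm⁴
I = 6.326×10^6 mm⁴ = 6.326×10^-6 m⁴
Effective length L_e = K·L = 2 × 7.81 = 15.62 m
P_cr = π²EI / L_e² = π² × 70.1×10⁹ × 6.326×10^-6 / 15.62² = 1.794×10^4 N

P_cr ≈ 17.9 kN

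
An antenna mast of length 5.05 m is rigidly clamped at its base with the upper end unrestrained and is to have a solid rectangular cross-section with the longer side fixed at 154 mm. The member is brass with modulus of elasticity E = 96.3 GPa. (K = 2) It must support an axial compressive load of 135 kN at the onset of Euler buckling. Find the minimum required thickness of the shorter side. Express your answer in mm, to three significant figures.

L_e = K·L = 2 × 5.05 = 10.10 m
Required I = P_cr·L_e²/(π²E) = 1.350×10^5 × 10.10² / (π² × 9.63×10^10) = 1.449×10^-5 m⁴
I_req = 1.449×10^7 mm⁴
Rectangle, weak axis: I_min = h·b³/12 with h = 154 mm fixed  ⇒  b = (12I/h)^(1/3) = 104 mm

b ≈ 104 mm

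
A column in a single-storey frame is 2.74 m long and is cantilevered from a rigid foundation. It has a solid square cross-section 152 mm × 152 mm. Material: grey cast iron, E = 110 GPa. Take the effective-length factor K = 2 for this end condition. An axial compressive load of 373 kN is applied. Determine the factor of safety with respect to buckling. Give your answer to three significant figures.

I = a⁴/12 = 152⁴/12 = 4.448×10^7 mm⁴
I = 4.448×10^7 mm⁴ = 4.448×10^-5 m⁴
Effective length L_e = K·L = 2 × 2.74 = 5.480 m
P_cr = π²EI / L_e² = π² × 110×10⁹ × 4.448×10^-5 / 5.480² = 1.608×10^6 N
Factor of safety n = P_cr / P = 1608.1 / 373 = 4.31

n ≈ 4.31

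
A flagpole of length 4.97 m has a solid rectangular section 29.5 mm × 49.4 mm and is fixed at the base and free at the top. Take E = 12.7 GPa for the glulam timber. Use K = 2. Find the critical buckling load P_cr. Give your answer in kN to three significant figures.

P_cr ≈ 0.134 kN

Buckling occurs about the weak axis: I_min = h·b³/12 with b = 29.5 mm (the shorter side).
I_min = 49.4×29.5³/12 = 1.057×10^5 mm⁴
I = 1.057×10^5 mm⁴ = 1.057×10^-7 m⁴
Effective length L_e = K·L = 2 × 4.97 = 9.940 m
P_cr = π²EI / L_e² = π² × 12.7×10⁹ × 1.057×10^-7 / 9.940² = 134.1 N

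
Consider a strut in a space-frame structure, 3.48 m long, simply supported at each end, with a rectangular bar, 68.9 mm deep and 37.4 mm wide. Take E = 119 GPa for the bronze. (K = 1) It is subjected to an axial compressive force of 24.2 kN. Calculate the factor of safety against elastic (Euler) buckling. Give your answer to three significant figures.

Buckling occurs about the weak axis: I_min = h·b³/12 with b = 37.4 mm (the shorter side).
I_min = 68.9×37.4³/12 = 3.004×10^5 mm⁴
I = 3.004×10^5 mm⁴ = 3.004×10^-7 m⁴
Effective length L_e = K·L = 1 × 3.48 = 3.480 m
P_cr = π²EI / L_e² = π² × 119×10⁹ × 3.004×10^-7 / 3.480² = 2.913×10^4 N
Factor of safety n = P_cr / P = 29.130 / 24.2 = 1.20

n ≈ 1.20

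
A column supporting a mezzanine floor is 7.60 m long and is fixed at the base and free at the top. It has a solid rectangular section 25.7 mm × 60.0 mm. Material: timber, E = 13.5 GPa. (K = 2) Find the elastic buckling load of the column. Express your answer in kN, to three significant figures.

P_cr ≈ 0.0489 kN

Buckling occurs about the weak axis: I_min = h·b³/12 with b = 25.7 mm (the shorter side).
I_min = 60.0×25.7³/12 = 8.487×10^4 mm⁴
I = 8.487×10^4 mm⁴ = 8.487×10^-8 m⁴
Effective length L_e = K·L = 2 × 7.60 = 15.20 m
P_cr = π²EI / L_e² = π² × 13.5×10⁹ × 8.487×10^-8 / 15.20² = 48.95 N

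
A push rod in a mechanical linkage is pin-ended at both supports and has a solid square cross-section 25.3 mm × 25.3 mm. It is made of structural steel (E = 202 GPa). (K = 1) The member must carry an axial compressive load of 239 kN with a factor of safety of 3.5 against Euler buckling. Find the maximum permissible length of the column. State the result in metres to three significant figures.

L_max ≈ 0.285 m

I = a⁴/12 = 25.3⁴/12 = 3.414×10^4 mm⁴
I = 3.414×10^-8 m⁴
Required critical load P_cr = n·P = 3.5 × 239 = 836.5 kN = 8.365×10^5 N
From P_cr = π²EI/(K·L)²:  L = (1/K)·√(π²EI/P_cr) = (1/1)·√(π²×2.02×10^11×3.414×10^-8/8.365×10^5)
L = 0.285 m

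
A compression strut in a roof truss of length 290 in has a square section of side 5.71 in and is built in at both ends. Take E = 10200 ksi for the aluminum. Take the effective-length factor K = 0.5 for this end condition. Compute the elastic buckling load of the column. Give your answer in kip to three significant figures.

I = a⁴/12 = 5.71⁴/12 = 88.59 in⁴
Effective length L_e = K·L = 0.5 × 290 = 145.0 in
P_cr = π²EI / L_e² = π² × 10200×10³ × 88.59 / 145.0² = 4.242×10^5 lb

P_cr ≈ 424 kip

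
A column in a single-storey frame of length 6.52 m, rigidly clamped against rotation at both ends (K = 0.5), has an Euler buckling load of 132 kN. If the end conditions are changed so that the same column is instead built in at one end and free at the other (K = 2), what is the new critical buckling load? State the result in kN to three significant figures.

P_cr ∝ 1/K², so P_cr,new = P_cr,old × (K_old/K_new)² = 132 × (0.5/2)²
= 132 × 0.06250 = 8.25 kN

P_cr ≈ 8.25 kN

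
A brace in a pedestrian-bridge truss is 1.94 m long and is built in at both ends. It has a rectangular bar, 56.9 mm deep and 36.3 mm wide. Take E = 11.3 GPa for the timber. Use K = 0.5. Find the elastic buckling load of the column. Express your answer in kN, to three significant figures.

Buckling occurs about the weak axis: I_min = h·b³/12 with b = 36.3 mm (the shorter side).
I_min = 56.9×36.3³/12 = 2.268×10^5 mm⁴
I = 2.268×10^5 mm⁴ = 2.268×10^-7 m⁴
Effective length L_e = K·L = 0.5 × 1.94 = 0.9700 m
P_cr = π²EI / L_e² = π² × 11.3×10⁹ × 2.268×10^-7 / 0.9700² = 2.688×10^4 N

P_cr ≈ 26.9 kN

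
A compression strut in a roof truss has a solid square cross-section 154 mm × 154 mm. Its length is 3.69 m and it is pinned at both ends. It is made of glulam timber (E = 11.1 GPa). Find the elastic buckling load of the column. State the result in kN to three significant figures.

I = a⁴/12 = 154⁴/12 = 4.687×10^7 mm⁴
I = 4.687×10^7 mm⁴ = 4.687×10^-5 m⁴
Effective length L_e = K·L = 1 × 3.69 = 3.690 m
P_cr = π²EI / L_e² = π² × 11.1×10⁹ × 4.687×10^-5 / 3.690² = 3.771×10^5 N

P_cr ≈ 377 kN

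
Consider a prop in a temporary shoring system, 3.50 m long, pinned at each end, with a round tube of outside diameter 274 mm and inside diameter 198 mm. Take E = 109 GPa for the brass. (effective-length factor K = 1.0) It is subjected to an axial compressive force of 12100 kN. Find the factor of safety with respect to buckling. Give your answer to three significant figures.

d_o = 274 mm, d_i = 198 mm
I = π(d_o⁴ − d_i⁴)/64 = π(274⁴ − 198.0⁴)/64 = 2.012×10^8 mm⁴
I = 2.012×10^8 mm⁴ = 2.012×10^-4 m⁴
Effective length L_e = K·L = 1 × 3.50 = 3.500 m
P_cr = π²EI / L_e² = π² × 109×10⁹ × 2.012×10^-4 / 3.500² = 1.767×10^7 N
Factor of safety n = P_cr / P = 17672 / 12100 = 1.46

n ≈ 1.46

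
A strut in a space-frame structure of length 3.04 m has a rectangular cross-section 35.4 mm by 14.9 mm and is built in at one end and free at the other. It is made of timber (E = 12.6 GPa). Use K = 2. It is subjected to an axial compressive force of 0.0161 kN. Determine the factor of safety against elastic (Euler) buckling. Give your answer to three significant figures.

Buckling occurs about the weak axis: I_min = h·b³/12 with b = 14.9 mm (the shorter side).
I_min = 35.4×14.9³/12 = 9.758×10^3 mm⁴
I = 9.758×10^3 mm⁴ = 9.758×10^-9 m⁴
Effective length L_e = K·L = 2 × 3.04 = 6.080 m
P_cr = π²EI / L_e² = π² × 12.6×10⁹ × 9.758×10^-9 / 6.080² = 32.83 N
Factor of safety n = P_cr / P = 0.032828 / 0.0161 = 2.04

n ≈ 2.04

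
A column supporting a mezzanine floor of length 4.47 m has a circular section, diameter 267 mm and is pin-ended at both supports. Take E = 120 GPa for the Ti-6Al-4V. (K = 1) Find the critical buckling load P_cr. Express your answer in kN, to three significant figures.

P_cr ≈ 14800 kN

I = πd⁴/64 = π×267⁴/64 = 2.495×10^8 mm⁴
I = 2.495×10^8 mm⁴ = 2.495×10^-4 m⁴
Effective length L_e = K·L = 1 × 4.47 = 4.470 m
P_cr = π²EI / L_e² = π² × 120×10⁹ × 2.495×10^-4 / 4.470² = 1.479×10^7 N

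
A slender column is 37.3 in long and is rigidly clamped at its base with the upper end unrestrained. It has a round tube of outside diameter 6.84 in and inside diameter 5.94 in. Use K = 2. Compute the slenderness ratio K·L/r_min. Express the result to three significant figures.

d_o = 6.84 in, d_i = 5.94 in
I = π(d_o⁴ − d_i⁴)/64 = π(6.84⁴ − 5.940⁴)/64 = 46.34 in⁴
A = 9.034 in²;  r_min = √(I/A) = √(46.34/9.034) = 2.265 in
L_e = K·L = 2 × 37.3 = 74.60 in
λ = L_e / r_min = 74.600 / 2.265 = 32.9

λ ≈ 32.9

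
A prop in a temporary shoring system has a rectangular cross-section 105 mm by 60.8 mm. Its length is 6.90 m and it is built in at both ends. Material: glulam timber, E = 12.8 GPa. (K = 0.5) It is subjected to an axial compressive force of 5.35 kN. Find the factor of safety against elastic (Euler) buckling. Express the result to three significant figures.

Buckling occurs about the weak axis: I_min = h·b³/12 with b = 60.8 mm (the shorter side).
I_min = 105×60.8³/12 = 1.967×10^6 mm⁴
I = 1.967×10^6 mm⁴ = 1.967×10^-6 m⁴
Effective length L_e = K·L = 0.5 × 6.90 = 3.450 m
P_cr = π²EI / L_e² = π² × 12.8×10⁹ × 1.967×10^-6 / 3.450² = 2.087×10^4 N
Factor of safety n = P_cr / P = 20.873 / 5.35 = 3.90

n ≈ 3.90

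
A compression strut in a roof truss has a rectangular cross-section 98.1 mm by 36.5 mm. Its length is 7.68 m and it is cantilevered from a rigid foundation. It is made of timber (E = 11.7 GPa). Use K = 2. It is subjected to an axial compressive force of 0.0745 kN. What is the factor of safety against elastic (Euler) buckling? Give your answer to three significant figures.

n ≈ 2.61

Buckling occurs about the weak axis: I_min = h·b³/12 with b = 36.5 mm (the shorter side).
I_min = 98.1×36.5³/12 = 3.975×10^5 mm⁴
I = 3.975×10^5 mm⁴ = 3.975×10^-7 m⁴
Effective length L_e = K·L = 2 × 7.68 = 15.36 m
P_cr = π²EI / L_e² = π² × 11.7×10⁹ × 3.975×10^-7 / 15.36² = 194.6 N
Factor of safety n = P_cr / P = 0.19457 / 0.0745 = 2.61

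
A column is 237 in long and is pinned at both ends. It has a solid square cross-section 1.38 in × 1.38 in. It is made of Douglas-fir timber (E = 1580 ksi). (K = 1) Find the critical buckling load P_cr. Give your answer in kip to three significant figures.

P_cr ≈ 0.0839 kip

I = a⁴/12 = 1.38⁴/12 = 0.3022 in⁴
Effective length L_e = K·L = 1 × 237 = 237.0 in
P_cr = π²EI / L_e² = π² × 1580×10³ × 0.3022 / 237.0² = 83.91 lb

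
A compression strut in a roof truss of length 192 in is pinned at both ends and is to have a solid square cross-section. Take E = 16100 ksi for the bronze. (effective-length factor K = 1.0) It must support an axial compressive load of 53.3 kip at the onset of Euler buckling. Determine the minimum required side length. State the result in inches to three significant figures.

L_e = K·L = 1 × 192 = 192.0 in
Required I = P_cr·L_e²/(π²E) = 5.330×10^4 × 192.0² / (π² × 1.61×10^7) = 12.37 in⁴
Solid square: I = a⁴/12  ⇒  a = (12I)^(1/4) = (12×12.37)^(1/4) = 3.49 in

a ≈ 3.49 in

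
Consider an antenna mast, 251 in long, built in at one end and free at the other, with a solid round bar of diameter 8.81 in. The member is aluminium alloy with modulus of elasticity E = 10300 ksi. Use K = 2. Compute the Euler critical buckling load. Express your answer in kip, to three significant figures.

P_cr ≈ 119 kip

I = πd⁴/64 = π×8.81⁴/64 = 295.7 in⁴
Effective length L_e = K·L = 2 × 251 = 502.0 in
P_cr = π²EI / L_e² = π² × 10300×10³ × 295.7 / 502.0² = 1.193×10^5 lb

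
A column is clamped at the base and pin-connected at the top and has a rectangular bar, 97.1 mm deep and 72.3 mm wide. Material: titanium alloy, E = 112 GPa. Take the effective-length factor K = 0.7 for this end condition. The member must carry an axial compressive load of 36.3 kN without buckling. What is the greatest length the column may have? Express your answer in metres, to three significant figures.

Buckling occurs about the weak axis: I_min = h·b³/12 with b = 72.3 mm (the shorter side).
I_min = 97.1×72.3³/12 = 3.058×10^6 mm⁴
I = 3.058×10^-6 m⁴
At the buckling limit P_cr = P = 3.630×10^4 N
From P_cr = π²EI/(K·L)²:  L = (1/K)·√(π²EI/P_cr) = (1/0.7)·√(π²×1.12×10^11×3.058×10^-6/3.630×10^4)
L = 13.8 m

L_max ≈ 13.8 m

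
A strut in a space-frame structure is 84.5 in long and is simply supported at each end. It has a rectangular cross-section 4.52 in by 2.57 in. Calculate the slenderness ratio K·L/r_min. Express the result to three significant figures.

Buckling occurs about the weak axis: I_min = h·b³/12 with b = 2.57 in (the shorter side).
I_min = 4.52×2.57³/12 = 6.394 in⁴
A = 11.62 in²;  r_min = √(I/A) = √(6.394/11.62) = 0.7419 in
L_e = K·L = 1 × 84.5 = 84.50 in
λ = L_e / r_min = 84.500 / 0.7419 = 114

λ ≈ 114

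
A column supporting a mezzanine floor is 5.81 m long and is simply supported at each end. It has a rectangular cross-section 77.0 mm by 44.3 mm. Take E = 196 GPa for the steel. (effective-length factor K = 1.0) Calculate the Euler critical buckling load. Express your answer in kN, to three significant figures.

P_cr ≈ 32.0 kN

Buckling occurs about the weak axis: I_min = h·b³/12 with b = 44.3 mm (the shorter side).
I_min = 77.0×44.3³/12 = 5.579×10^5 mm⁴
I = 5.579×10^5 mm⁴ = 5.579×10^-7 m⁴
Effective length L_e = K·L = 1 × 5.81 = 5.810 m
P_cr = π²EI / L_e² = π² × 196×10⁹ × 5.579×10^-7 / 5.810² = 3.197×10^4 N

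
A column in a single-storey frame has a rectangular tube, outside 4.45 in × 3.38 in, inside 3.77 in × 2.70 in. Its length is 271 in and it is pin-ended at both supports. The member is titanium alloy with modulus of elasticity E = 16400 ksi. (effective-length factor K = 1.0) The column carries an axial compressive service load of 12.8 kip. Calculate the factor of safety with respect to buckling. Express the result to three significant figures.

n ≈ 1.40

Weak-axis I_min = (h_o·b_o³ − h_i·b_i³)/12 with b_o = 3.38, b_i = 2.700 in (shorter outer/inner sides).
I_min = (4.45×3.38³ − 3.770×2.700³)/12 = 8.136 in⁴
Effective length L_e = K·L = 1 × 271 = 271.0 in
P_cr = π²EI / L_e² = π² × 16400×10³ × 8.136 / 271.0² = 1.793×10^4 lb
Factor of safety n = P_cr / P = 17.931 / 12.8 = 1.40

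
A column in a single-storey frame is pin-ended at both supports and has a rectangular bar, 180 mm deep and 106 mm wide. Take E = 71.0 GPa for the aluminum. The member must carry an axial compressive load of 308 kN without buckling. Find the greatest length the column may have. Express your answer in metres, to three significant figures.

L_max ≈ 6.38 m

Buckling occurs about the weak axis: I_min = h·b³/12 with b = 106 mm (the shorter side).
I_min = 180×106³/12 = 1.787×10^7 mm⁴
I = 1.787×10^-5 m⁴
At the buckling limit P_cr = P = 3.080×10^5 N
From P_cr = π²EI/(K·L)²:  L = (1/K)·√(π²EI/P_cr) = (1/1)·√(π²×7.10×10^10×1.787×10^-5/3.080×10^5)
L = 6.38 m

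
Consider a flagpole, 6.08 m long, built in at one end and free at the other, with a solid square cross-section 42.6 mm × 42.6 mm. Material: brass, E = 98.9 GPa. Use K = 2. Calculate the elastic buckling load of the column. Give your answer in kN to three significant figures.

P_cr ≈ 1.81 kN

I = a⁴/12 = 42.6⁴/12 = 2.744×10^5 mm⁴
I = 2.744×10^5 mm⁴ = 2.744×10^-7 m⁴
Effective length L_e = K·L = 2 × 6.08 = 12.16 m
P_cr = π²EI / L_e² = π² × 98.9×10⁹ × 2.744×10^-7 / 12.16² = 1.812×10^3 N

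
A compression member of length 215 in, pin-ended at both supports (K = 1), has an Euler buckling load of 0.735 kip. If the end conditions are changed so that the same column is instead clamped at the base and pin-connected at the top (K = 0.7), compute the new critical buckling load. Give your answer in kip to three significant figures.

P_cr ∝ 1/K², so P_cr,new = P_cr,old × (K_old/K_new)² = 0.735 × (1/0.7)²
= 0.735 × 2.041 = 1.50 kip

P_cr ≈ 1.50 kip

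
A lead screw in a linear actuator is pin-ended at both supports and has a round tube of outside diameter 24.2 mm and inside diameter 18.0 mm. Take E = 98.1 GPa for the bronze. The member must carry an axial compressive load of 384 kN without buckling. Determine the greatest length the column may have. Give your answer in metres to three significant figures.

L_max ≈ 0.172 m

d_o = 24.2 mm, d_i = 18.0 mm
I = π(d_o⁴ − d_i⁴)/64 = π(24.2⁴ − 18.00⁴)/64 = 1.168×10^4 mm⁴
I = 1.168×10^-8 m⁴
At the buckling limit P_cr = P = 3.840×10^5 N
From P_cr = π²EI/(K·L)²:  L = (1/K)·√(π²EI/P_cr) = (1/1)·√(π²×9.81×10^10×1.168×10^-8/3.840×10^5)
L = 0.172 m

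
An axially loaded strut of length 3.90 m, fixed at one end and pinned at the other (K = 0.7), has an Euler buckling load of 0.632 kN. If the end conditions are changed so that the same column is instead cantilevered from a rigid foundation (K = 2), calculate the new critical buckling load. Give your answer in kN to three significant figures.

P_cr ≈ 0.0774 kN

P_cr ∝ 1/K², so P_cr,new = P_cr,old × (K_old/K_new)² = 0.632 × (0.7/2)²
= 0.632 × 0.1225 = 0.0774 kN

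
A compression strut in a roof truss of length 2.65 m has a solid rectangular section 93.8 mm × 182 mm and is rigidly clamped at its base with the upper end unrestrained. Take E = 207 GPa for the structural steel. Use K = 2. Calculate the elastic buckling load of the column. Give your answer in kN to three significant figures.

P_cr ≈ 910 kN

Buckling occurs about the weak axis: I_min = h·b³/12 with b = 93.8 mm (the shorter side).
I_min = 182×93.8³/12 = 1.252×10^7 mm⁴
I = 1.252×10^7 mm⁴ = 1.252×10^-5 m⁴
Effective length L_e = K·L = 2 × 2.65 = 5.300 m
P_cr = π²EI / L_e² = π² × 207×10⁹ × 1.252×10^-5 / 5.300² = 9.104×10^5 N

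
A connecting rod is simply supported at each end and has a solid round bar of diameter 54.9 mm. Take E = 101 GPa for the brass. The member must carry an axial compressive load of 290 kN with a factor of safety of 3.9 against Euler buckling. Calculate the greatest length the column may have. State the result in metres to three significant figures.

I = πd⁴/64 = π×54.9⁴/64 = 4.459×10^5 mm⁴
I = 4.459×10^-7 m⁴
Required critical load P_cr = n·P = 3.9 × 290 = 1131 kN = 1.131×10^6 N
From P_cr = π²EI/(K·L)²:  L = (1/K)·√(π²EI/P_cr) = (1/1)·√(π²×1.01×10^11×4.459×10^-7/1.131×10^6)
L = 0.627 m

L_max ≈ 0.627 m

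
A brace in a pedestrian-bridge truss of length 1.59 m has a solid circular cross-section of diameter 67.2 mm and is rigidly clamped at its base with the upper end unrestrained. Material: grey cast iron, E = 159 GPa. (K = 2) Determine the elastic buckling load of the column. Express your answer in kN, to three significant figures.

I = πd⁴/64 = π×67.2⁴/64 = 1.001×10^6 mm⁴
I = 1.001×10^6 mm⁴ = 1.001×10^-6 m⁴
Effective length L_e = K·L = 2 × 1.59 = 3.180 m
P_cr = π²EI / L_e² = π² × 159×10⁹ × 1.001×10^-6 / 3.180² = 1.553×10^5 N

P_cr ≈ 155 kN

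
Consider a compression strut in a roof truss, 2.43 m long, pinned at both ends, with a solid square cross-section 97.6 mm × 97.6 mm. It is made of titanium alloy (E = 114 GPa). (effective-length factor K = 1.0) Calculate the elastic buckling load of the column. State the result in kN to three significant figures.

P_cr ≈ 1440 kN

I = a⁴/12 = 97.6⁴/12 = 7.562×10^6 mm⁴
I = 7.562×10^6 mm⁴ = 7.562×10^-6 m⁴
Effective length L_e = K·L = 1 × 2.43 = 2.430 m
P_cr = π²EI / L_e² = π² × 114×10⁹ × 7.562×10^-6 / 2.430² = 1.441×10^6 N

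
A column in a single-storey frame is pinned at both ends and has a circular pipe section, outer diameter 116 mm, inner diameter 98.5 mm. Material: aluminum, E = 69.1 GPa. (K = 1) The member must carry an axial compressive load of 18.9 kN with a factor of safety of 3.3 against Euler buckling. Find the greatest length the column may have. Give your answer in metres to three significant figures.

L_max ≈ 6.83 m

d_o = 116 mm, d_i = 98.5 mm
I = π(d_o⁴ − d_i⁴)/64 = π(116⁴ − 98.50⁴)/64 = 4.267×10^6 mm⁴
I = 4.267×10^-6 m⁴
Required critical load P_cr = n·P = 3.3 × 18.9 = 62.37 kN = 6.237×10^4 N
From P_cr = π²EI/(K·L)²:  L = (1/K)·√(π²EI/P_cr) = (1/1)·√(π²×6.91×10^10×4.267×10^-6/6.237×10^4)
L = 6.83 m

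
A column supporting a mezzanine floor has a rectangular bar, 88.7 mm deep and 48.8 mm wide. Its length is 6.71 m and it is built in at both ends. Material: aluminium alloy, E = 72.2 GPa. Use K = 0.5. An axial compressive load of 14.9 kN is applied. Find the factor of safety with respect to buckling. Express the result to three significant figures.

Buckling occurs about the weak axis: I_min = h·b³/12 with b = 48.8 mm (the shorter side).
I_min = 88.7×48.8³/12 = 8.590×10^5 mm⁴
I = 8.590×10^5 mm⁴ = 8.590×10^-7 m⁴
Effective length L_e = K·L = 0.5 × 6.71 = 3.355 m
P_cr = π²EI / L_e² = π² × 72.2×10⁹ × 8.590×10^-7 / 3.355² = 5.438×10^4 N
Factor of safety n = P_cr / P = 54.382 / 14.9 = 3.65

n ≈ 3.65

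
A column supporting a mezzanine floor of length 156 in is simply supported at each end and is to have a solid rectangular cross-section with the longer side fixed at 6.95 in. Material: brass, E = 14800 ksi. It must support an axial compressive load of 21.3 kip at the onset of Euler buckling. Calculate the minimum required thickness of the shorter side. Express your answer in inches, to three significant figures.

L_e = K·L = 1 × 156 = 156.0 in
Required I = P_cr·L_e²/(π²E) = 2.130×10^4 × 156.0² / (π² × 1.48×10^7) = 3.549 in⁴
Rectangle, weak axis: I_min = h·b³/12 with h = 6.95 in fixed  ⇒  b = (12I/h)^(1/3) = 1.83 in

b ≈ 1.83 in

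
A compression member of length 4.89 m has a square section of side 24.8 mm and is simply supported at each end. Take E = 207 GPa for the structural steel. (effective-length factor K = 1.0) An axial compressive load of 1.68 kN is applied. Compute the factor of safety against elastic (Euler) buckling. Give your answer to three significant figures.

I = a⁴/12 = 24.8⁴/12 = 3.152×10^4 mm⁴
I = 3.152×10^4 mm⁴ = 3.152×10^-8 m⁴
Effective length L_e = K·L = 1 × 4.89 = 4.890 m
P_cr = π²EI / L_e² = π² × 207×10⁹ × 3.152×10^-8 / 4.890² = 2.693×10^3 N
Factor of safety n = P_cr / P = 2.6933 / 1.68 = 1.60

n ≈ 1.60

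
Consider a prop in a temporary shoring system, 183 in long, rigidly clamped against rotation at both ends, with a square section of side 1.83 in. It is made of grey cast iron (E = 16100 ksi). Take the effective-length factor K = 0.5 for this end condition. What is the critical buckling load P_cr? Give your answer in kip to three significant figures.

I = a⁴/12 = 1.83⁴/12 = 0.9346 in⁴
Effective length L_e = K·L = 0.5 × 183 = 91.50 in
P_cr = π²EI / L_e² = π² × 16100×10³ × 0.9346 / 91.50² = 1.774×10^4 lb

P_cr ≈ 17.7 kip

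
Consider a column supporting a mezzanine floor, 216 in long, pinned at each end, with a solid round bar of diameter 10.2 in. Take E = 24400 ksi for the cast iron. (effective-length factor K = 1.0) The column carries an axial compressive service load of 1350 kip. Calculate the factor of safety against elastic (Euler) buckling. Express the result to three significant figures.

n ≈ 2.03

I = πd⁴/64 = π×10.2⁴/64 = 531.3 in⁴
Effective length L_e = K·L = 1 × 216 = 216.0 in
P_cr = π²EI / L_e² = π² × 24400×10³ × 531.3 / 216.0² = 2.743×10^6 lb
Factor of safety n = P_cr / P = 2742.5 / 1350 = 2.03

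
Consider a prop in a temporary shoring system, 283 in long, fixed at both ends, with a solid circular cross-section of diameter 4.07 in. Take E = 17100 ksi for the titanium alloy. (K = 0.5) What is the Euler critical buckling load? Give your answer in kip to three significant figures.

I = πd⁴/64 = π×4.07⁴/64 = 13.47 in⁴
Effective length L_e = K·L = 0.5 × 283 = 141.5 in
P_cr = π²EI / L_e² = π² × 17100×10³ × 13.47 / 141.5² = 1.135×10^5 lb

P_cr ≈ 114 kip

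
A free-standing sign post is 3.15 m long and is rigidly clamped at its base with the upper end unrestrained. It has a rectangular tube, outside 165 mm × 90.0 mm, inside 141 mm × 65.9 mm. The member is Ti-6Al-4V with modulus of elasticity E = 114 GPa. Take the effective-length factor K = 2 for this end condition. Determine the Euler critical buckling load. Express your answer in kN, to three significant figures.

Weak-axis I_min = (h_o·b_o³ − h_i·b_i³)/12 with b_o = 90.0, b_i = 65.90 mm (shorter outer/inner sides).
I_min = (165×90.0³ − 141.0×65.90³)/12 = 6.661×10^6 mm⁴
I = 6.661×10^6 mm⁴ = 6.661×10^-6 m⁴
Effective length L_e = K·L = 2 × 3.15 = 6.300 m
P_cr = π²EI / L_e² = π² × 114×10⁹ × 6.661×10^-6 / 6.300² = 1.888×10^5 N

P_cr ≈ 189 kN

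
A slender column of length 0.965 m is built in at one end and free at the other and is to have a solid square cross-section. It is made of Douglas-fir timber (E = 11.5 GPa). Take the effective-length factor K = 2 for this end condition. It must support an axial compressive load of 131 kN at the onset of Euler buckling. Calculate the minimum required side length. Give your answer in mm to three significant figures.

L_e = K·L = 2 × 0.965 = 1.930 m
Required I = P_cr·L_e²/(π²E) = 1.310×10^5 × 1.930² / (π² × 1.15×10^10) = 4.299×10^-6 m⁴
I_req = 4.299×10^6 mm⁴
Solid square: I = a⁴/12  ⇒  a = (12I)^(1/4) = (12×4.299×10^6)^(1/4) = 84.8 mm

a ≈ 84.8 mm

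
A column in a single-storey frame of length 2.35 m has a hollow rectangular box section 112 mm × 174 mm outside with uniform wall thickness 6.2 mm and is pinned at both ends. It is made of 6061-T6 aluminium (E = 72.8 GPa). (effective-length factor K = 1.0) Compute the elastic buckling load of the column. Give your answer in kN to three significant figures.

Inner dimensions: h_i = 174 − 2×6.2 = 161.6 mm, b_i = 112 − 2×6.2 = 99.60 mm
Weak-axis I_min = (h_o·b_o³ − h_i·b_i³)/12 with b_o = 112, b_i = 99.60 mm (shorter outer/inner sides).
I_min = (174×112³ − 161.6×99.60³)/12 = 7.066×10^6 mm⁴
I = 7.066×10^6 mm⁴ = 7.066×10^-6 m⁴
Effective length L_e = K·L = 1 × 2.35 = 2.350 m
P_cr = π²EI / L_e² = π² × 72.8×10⁹ × 7.066×10^-6 / 2.350² = 9.193×10^5 N

P_cr ≈ 919 kN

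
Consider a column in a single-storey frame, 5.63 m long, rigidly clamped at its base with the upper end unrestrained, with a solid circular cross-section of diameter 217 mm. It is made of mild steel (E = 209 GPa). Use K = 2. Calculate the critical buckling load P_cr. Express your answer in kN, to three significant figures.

P_cr ≈ 1770 kN

I = πd⁴/64 = π×217⁴/64 = 1.088×10^8 mm⁴
I = 1.088×10^8 mm⁴ = 1.088×10^-4 m⁴
Effective length L_e = K·L = 2 × 5.63 = 11.26 m
P_cr = π²EI / L_e² = π² × 209×10⁹ × 1.088×10^-4 / 11.26² = 1.771×10^6 N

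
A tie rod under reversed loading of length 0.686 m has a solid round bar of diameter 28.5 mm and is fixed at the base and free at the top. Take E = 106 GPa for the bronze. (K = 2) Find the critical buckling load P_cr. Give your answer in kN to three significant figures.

I = πd⁴/64 = π×28.5⁴/64 = 3.239×10^4 mm⁴
I = 3.239×10^4 mm⁴ = 3.239×10^-8 m⁴
Effective length L_e = K·L = 2 × 0.686 = 1.372 m
P_cr = π²EI / L_e² = π² × 106×10⁹ × 3.239×10^-8 / 1.372² = 1.800×10^4 N

P_cr ≈ 18.0 kN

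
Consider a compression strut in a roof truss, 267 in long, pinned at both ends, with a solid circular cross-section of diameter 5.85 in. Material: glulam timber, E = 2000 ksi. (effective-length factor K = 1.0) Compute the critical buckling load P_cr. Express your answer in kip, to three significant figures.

I = πd⁴/64 = π×5.85⁴/64 = 57.49 in⁴
Effective length L_e = K·L = 1 × 267 = 267.0 in
P_cr = π²EI / L_e² = π² × 2000×10³ × 57.49 / 267.0² = 1.592×10^4 lb

P_cr ≈ 15.9 kip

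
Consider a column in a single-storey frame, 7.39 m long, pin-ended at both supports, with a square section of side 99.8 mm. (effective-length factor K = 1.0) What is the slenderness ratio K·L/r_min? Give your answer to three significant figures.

λ ≈ 257

For a square r = a/√12 = 99.8/√12 = 28.81 mm
L_e = K·L = 1 × 7.39 m = 7.390 m = 7390.0 mm
λ = L_e / r_min = 7390.0 / 28.81 = 257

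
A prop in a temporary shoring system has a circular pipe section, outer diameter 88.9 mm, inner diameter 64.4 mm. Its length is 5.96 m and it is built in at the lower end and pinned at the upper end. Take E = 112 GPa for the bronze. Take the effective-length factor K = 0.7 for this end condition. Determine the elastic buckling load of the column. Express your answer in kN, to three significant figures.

P_cr ≈ 141 kN

d_o = 88.9 mm, d_i = 64.4 mm
I = π(d_o⁴ − d_i⁴)/64 = π(88.9⁴ − 64.40⁴)/64 = 2.222×10^6 mm⁴
I = 2.222×10^6 mm⁴ = 2.222×10^-6 m⁴
Effective length L_e = K·L = 0.7 × 5.96 = 4.172 m
P_cr = π²EI / L_e² = π² × 112×10⁹ × 2.222×10^-6 / 4.172² = 1.411×10^5 N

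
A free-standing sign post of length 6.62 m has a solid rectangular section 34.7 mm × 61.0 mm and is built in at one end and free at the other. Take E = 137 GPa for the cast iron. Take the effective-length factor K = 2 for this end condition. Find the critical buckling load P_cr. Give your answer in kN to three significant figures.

P_cr ≈ 1.64 kN

Buckling occurs about the weak axis: I_min = h·b³/12 with b = 34.7 mm (the shorter side).
I_min = 61.0×34.7³/12 = 2.124×10^5 mm⁴
I = 2.124×10^5 mm⁴ = 2.124×10^-7 m⁴
Effective length L_e = K·L = 2 × 6.62 = 13.24 m
P_cr = π²EI / L_e² = π² × 137×10⁹ × 2.124×10^-7 / 13.24² = 1.638×10^3 N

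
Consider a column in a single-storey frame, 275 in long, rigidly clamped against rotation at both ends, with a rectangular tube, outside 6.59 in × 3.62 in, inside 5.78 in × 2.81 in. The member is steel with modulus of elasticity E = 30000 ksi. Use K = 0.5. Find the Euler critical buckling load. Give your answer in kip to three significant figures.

P_cr ≈ 241 kip

Weak-axis I_min = (h_o·b_o³ − h_i·b_i³)/12 with b_o = 3.62, b_i = 2.810 in (shorter outer/inner sides).
I_min = (6.59×3.62³ − 5.780×2.810³)/12 = 15.36 in⁴
Effective length L_e = K·L = 0.5 × 275 = 137.5 in
P_cr = π²EI / L_e² = π² × 30000×10³ × 15.36 / 137.5² = 2.406×10^5 lb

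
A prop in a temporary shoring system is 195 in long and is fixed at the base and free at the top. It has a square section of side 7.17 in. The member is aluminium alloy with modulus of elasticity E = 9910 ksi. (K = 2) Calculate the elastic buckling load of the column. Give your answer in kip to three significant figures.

I = a⁴/12 = 7.17⁴/12 = 220.2 in⁴
Effective length L_e = K·L = 2 × 195 = 390.0 in
P_cr = π²EI / L_e² = π² × 9910×10³ × 220.2 / 390.0² = 1.416×10^5 lb

P_cr ≈ 142 kip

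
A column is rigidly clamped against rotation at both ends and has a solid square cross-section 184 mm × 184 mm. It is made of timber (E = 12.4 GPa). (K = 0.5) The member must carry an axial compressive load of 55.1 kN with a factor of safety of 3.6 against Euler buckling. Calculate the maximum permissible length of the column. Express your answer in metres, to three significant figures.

I = a⁴/12 = 184⁴/12 = 9.552×10^7 mm⁴
I = 9.552×10^-5 m⁴
Required critical load P_cr = n·P = 3.6 × 55.1 = 198.4 kN = 1.984×10^5 N
From P_cr = π²EI/(K·L)²:  L = (1/K)·√(π²EI/P_cr) = (1/0.5)·√(π²×1.24×10^10×9.552×10^-5/1.984×10^5)
L = 15.4 m

L_max ≈ 15.4 m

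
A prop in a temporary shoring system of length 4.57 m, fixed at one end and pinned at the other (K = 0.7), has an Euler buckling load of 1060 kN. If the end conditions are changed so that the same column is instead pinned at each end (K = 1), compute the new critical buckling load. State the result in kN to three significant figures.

P_cr ∝ 1/K², so P_cr,new = P_cr,old × (K_old/K_new)² = 1060 × (0.7/1)²
= 1060 × 0.4900 = 519 kN

P_cr ≈ 519 kN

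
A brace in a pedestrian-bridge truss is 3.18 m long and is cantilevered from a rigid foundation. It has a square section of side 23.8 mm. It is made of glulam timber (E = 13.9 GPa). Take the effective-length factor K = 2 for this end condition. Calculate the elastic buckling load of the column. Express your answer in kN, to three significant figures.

I = a⁴/12 = 23.8⁴/12 = 2.674×10^4 mm⁴
I = 2.674×10^4 mm⁴ = 2.674×10^-8 m⁴
Effective length L_e = K·L = 2 × 3.18 = 6.360 m
P_cr = π²EI / L_e² = π² × 13.9×10⁹ × 2.674×10^-8 / 6.360² = 90.68 N

P_cr ≈ 0.0907 kN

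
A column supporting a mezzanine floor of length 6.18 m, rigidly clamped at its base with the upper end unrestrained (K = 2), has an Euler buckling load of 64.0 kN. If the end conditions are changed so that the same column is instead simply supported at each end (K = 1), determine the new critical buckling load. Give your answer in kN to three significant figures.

P_cr ≈ 256 kN

P_cr ∝ 1/K², so P_cr,new = P_cr,old × (K_old/K_new)² = 64.0 × (2/1)²
= 64.0 × 4.000 = 256 kN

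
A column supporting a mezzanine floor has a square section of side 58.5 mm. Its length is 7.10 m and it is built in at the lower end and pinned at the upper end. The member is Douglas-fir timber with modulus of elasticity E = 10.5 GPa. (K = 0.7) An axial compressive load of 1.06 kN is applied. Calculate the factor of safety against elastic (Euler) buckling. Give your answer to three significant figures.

I = a⁴/12 = 58.5⁴/12 = 9.760×10^5 mm⁴
I = 9.760×10^5 mm⁴ = 9.760×10^-7 m⁴
Effective length L_e = K·L = 0.7 × 7.10 = 4.970 m
P_cr = π²EI / L_e² = π² × 10.5×10⁹ × 9.760×10^-7 / 4.970² = 4.095×10^3 N
Factor of safety n = P_cr / P = 4.0947 / 1.06 = 3.86

n ≈ 3.86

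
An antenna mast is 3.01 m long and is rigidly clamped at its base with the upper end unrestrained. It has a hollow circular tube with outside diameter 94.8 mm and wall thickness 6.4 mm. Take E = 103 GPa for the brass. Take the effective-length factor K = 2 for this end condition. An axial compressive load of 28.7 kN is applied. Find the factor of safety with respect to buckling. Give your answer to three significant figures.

Inner diameter d_i = 94.8 − 2×6.4 = 82.00 mm
I = π(d_o⁴ − d_i⁴)/64 = π(94.8⁴ − 82.00⁴)/64 = 1.745×10^6 mm⁴
I = 1.745×10^6 mm⁴ = 1.745×10^-6 m⁴
Effective length L_e = K·L = 2 × 3.01 = 6.020 m
P_cr = π²EI / L_e² = π² × 103×10⁹ × 1.745×10^-6 / 6.020² = 4.896×10^4 N
Factor of safety n = P_cr / P = 48.957 / 28.7 = 1.71

n ≈ 1.71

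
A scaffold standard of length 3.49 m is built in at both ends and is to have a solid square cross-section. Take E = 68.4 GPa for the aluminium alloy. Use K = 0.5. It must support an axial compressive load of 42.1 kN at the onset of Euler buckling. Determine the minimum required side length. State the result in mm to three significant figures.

L_e = K·L = 0.5 × 3.49 = 1.745 m
Required I = P_cr·L_e²/(π²E) = 4.210×10^4 × 1.745² / (π² × 6.84×10^10) = 1.899×10^-7 m⁴
I_req = 1.899×10^5 mm⁴
Solid square: I = a⁴/12  ⇒  a = (12I)^(1/4) = (12×1.899×10^5)^(1/4) = 38.9 mm

a ≈ 38.9 mm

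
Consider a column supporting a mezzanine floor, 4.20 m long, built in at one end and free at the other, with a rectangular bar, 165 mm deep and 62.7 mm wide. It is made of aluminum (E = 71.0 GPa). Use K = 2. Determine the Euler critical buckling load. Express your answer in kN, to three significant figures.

Buckling occurs about the weak axis: I_min = h·b³/12 with b = 62.7 mm (the shorter side).
I_min = 165×62.7³/12 = 3.389×10^6 mm⁴
I = 3.389×10^6 mm⁴ = 3.389×10^-6 m⁴
Effective length L_e = K·L = 2 × 4.20 = 8.400 m
P_cr = π²EI / L_e² = π² × 71.0×10⁹ × 3.389×10^-6 / 8.400² = 3.366×10^4 N

P_cr ≈ 33.7 kN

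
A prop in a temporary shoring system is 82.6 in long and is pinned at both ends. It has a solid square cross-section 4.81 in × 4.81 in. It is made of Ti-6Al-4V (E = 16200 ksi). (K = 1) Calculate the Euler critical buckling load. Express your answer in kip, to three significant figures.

I = a⁴/12 = 4.81⁴/12 = 44.61 in⁴
Effective length L_e = K·L = 1 × 82.6 = 82.60 in
P_cr = π²EI / L_e² = π² × 16200×10³ × 44.61 / 82.60² = 1.045×10^6 lb

P_cr ≈ 1050 kip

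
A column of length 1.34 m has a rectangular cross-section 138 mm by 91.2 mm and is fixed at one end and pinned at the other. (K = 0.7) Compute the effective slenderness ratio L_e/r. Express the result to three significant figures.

For a rectangle r_min = b/√12 = 91.2/√12 = 26.33 mm
L_e = K·L = 0.7 × 1.34 m = 0.9380 m = 938.00 mm
λ = L_e / r_min = 938.00 / 26.33 = 35.6

λ ≈ 35.6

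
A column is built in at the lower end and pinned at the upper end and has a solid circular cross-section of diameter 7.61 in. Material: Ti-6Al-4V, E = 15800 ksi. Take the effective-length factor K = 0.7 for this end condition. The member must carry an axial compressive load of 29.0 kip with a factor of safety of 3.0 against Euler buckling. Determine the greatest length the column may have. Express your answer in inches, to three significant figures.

I = πd⁴/64 = π×7.61⁴/64 = 164.6 in⁴
Required critical load P_cr = n·P = 3.0 × 29.0 = 87.00 kip = 8.700×10^4 lb
From P_cr = π²EI/(K·L)²:  L = (1/K)·√(π²EI/P_cr) = (1/0.7)·√(π²×1.58×10^7×164.6/8.700×10^4)
L = 776 in

L_max ≈ 776 in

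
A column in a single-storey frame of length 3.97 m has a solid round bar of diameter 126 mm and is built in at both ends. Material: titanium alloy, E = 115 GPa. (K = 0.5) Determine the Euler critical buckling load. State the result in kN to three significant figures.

P_cr ≈ 3560 kN

I = πd⁴/64 = π×126⁴/64 = 1.237×10^7 mm⁴
I = 1.237×10^7 mm⁴ = 1.237×10^-5 m⁴
Effective length L_e = K·L = 0.5 × 3.97 = 1.985 m
P_cr = π²EI / L_e² = π² × 115×10⁹ × 1.237×10^-5 / 1.985² = 3.564×10^6 N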